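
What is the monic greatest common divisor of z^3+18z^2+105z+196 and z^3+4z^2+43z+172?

z+4

Apply the Euclidean algorithm:
  z^3+18z^2+105z+196 = (z^3+4z^2+43z+172) + (14z^2+62z+24)
  z^3+4z^2+43z+172 = ((1/14)z-3/98)(14z^2+62z+24) + ((2116/49)z+8464/49)
  14z^2+62z+24 = ((343/1058)z+147/1058)((2116/49)z+8464/49) + (0)
Last nonzero remainder: (2116/49)z+8464/49. Dividing through by 2116/49 gives the monic gcd z+4.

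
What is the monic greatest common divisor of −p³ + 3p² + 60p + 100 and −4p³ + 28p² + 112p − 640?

p + 5

Apply the Euclidean algorithm:
  −p³ + 3p² + 60p + 100 = (1/4)(−4p³ + 28p² + 112p − 640) + (−4p² + 32p + 260)
  −4p³ + 28p² + 112p − 640 = (p + 1)(−4p² + 32p + 260) + (−180p − 900)
  −4p² + 32p + 260 = ((1/45)p − 13/45)(−180p − 900) + (0)
Last nonzero remainder: −180p − 900. Dividing through by −180 gives the monic gcd p + 5.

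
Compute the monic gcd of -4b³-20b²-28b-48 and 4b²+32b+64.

b+4

By polynomial division,
  -4b³-20b²-28b-48 = (-b+3)(4b²+32b+64) + (-60b-240)
  4b²+32b+64 = (-(1/15)b-4/15)(-60b-240) + (0)
Last nonzero remainder: -60b-240. Dividing through by -60 gives the monic gcd b+4.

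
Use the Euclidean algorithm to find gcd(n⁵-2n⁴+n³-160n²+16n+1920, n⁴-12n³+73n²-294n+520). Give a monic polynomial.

Euclidean algorithm in ℚ[n]:
  n⁵-2n⁴+n³-160n²+16n+1920 = (n+10)(n⁴-12n³+73n²-294n+520) + (48n³-596n²+2436n-3280)
  n⁴-12n³+73n²-294n+520 = ((1/48)n+5/576)(48n³-596n²+2436n-3280) + ((3949/144)n²-(3949/16)n+19745/36)
  48n³-596n²+2436n-3280 = ((6912/3949)n-23616/3949)((3949/144)n²-(3949/16)n+19745/36) + (0)
Last nonzero remainder: (3949/144)n²-(3949/16)n+19745/36. Dividing through by 3949/144 gives the monic gcd n²-9n+20.

n²-9n+20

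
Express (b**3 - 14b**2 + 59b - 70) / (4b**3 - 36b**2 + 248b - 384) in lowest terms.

(b**2 - 12b + 35)/(4b**2 - 28b + 192)

Euclidean algorithm in ℚ[b]:
  b**3 - 14b**2 + 59b - 70 = (1/4)(4b**3 - 36b**2 + 248b - 384) + (-5b**2 - 3b + 26)
  4b**3 - 36b**2 + 248b - 384 = (-(4/5)b + 192/25)(-5b**2 - 3b + 26) + ((7296/25)b - 14592/25)
  -5b**2 - 3b + 26 = (-(125/7296)b - 325/7296)((7296/25)b - 14592/25) + (0)
Last nonzero remainder: (7296/25)b - 14592/25. Dividing through by 7296/25 gives the monic gcd b - 2.
Cancel b - 2 from numerator and denominator to get the reduced form.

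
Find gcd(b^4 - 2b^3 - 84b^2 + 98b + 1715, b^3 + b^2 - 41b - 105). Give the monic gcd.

Apply the Euclidean algorithm:
  b^4 - 2b^3 - 84b^2 + 98b + 1715 = (b - 3)(b^3 + b^2 - 41b - 105) + (-40b^2 + 80b + 1400)
  b^3 + b^2 - 41b - 105 = (-(1/40)b - 3/40)(-40b^2 + 80b + 1400) + (0)
Last nonzero remainder: -40b^2 + 80b + 1400. Dividing through by -40 gives the monic gcd b^2 - 2b - 35.

b^2 - 2b - 35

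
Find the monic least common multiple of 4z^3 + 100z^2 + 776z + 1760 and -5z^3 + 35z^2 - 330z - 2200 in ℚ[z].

z^5 + 14z^4 + 29z^3 + 1056z^2 + 16500z + 48400

Euclidean algorithm in ℚ[z]:
  4z^3 + 100z^2 + 776z + 1760 = (-4/5)(-5z^3 + 35z^2 - 330z - 2200) + (128z^2 + 512z)
  -5z^3 + 35z^2 - 330z - 2200 = (-(5/128)z + 55/128)(128z^2 + 512z) + (-550z - 2200)
  128z^2 + 512z = (-(64/275)z)(-550z - 2200) + (0)
Last nonzero remainder: -550z - 2200. Dividing through by -550 gives the monic gcd z + 4.
Then lcm(f, g) = f·g / gcd(f, g); expanding and making the result monic gives the answer.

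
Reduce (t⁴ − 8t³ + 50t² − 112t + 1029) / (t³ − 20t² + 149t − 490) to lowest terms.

(t² + 2t + 21)/(t − 10)

Repeated division with remainder:
  t⁴ − 8t³ + 50t² − 112t + 1029 = (t + 12)(t³ − 20t² + 149t − 490) + (141t² − 1410t + 6909)
  t³ − 20t² + 149t − 490 = ((1/141)t − 10/141)(141t² − 1410t + 6909) + (0)
Last nonzero remainder: 141t² − 1410t + 6909. Dividing through by 141 gives the monic gcd t² − 10t + 49.
Cancel t² − 10t + 49 from numerator and denominator to get the reduced form.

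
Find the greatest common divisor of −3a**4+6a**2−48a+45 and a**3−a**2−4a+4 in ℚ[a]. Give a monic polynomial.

a−1

By polynomial division,
  −3a**4+6a**2−48a+45 = (−3a−3)(a**3−a**2−4a+4) + (−9a**2−48a+57)
  a**3−a**2−4a+4 = (−(1/9)a+19/27)(−9a**2−48a+57) + ((325/9)a−325/9)
  −9a**2−48a+57 = (−(81/325)a−513/325)((325/9)a−325/9) + (0)
Last nonzero remainder: (325/9)a−325/9. Dividing through by 325/9 gives the monic gcd a−1.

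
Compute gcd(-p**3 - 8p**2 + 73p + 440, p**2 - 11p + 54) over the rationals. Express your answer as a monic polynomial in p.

1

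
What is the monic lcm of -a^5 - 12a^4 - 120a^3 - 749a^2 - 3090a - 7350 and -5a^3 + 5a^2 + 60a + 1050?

a^6 + 5a^5 + 36a^4 - 91a^3 - 2153a^2 - 14280a - 51450

Apply the Euclidean algorithm:
  -a^5 - 12a^4 - 120a^3 - 749a^2 - 3090a - 7350 = ((1/5)a^2 + (13/5)a + 29)(-5a^3 + 5a^2 + 60a + 1050) + (-1260a^2 - 7560a - 37800)
  -5a^3 + 5a^2 + 60a + 1050 = ((1/252)a - 1/36)(-1260a^2 - 7560a - 37800) + (0)
Last nonzero remainder: -1260a^2 - 7560a - 37800. Dividing through by -1260 gives the monic gcd a^2 + 6a + 30.
Then lcm(f, g) = f·g / gcd(f, g); expanding and making the result monic gives the answer.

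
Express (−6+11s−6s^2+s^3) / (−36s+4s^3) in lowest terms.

(2−3s+s^2)/(12s+4s^2)

By polynomial division,
  s^3−6s^2+11s−6 = (1/4)(4s^3−36s) + (−6s^2+20s−6)
  4s^3−36s = (−(2/3)s−20/9)(−6s^2+20s−6) + ((40/9)s−40/3)
  −6s^2+20s−6 = (−(27/20)s+9/20)((40/9)s−40/3) + (0)
Last nonzero remainder: (40/9)s−40/3. Dividing through by 40/9 gives the monic gcd s−3.
Cancel s−3 from numerator and denominator to get the reduced form.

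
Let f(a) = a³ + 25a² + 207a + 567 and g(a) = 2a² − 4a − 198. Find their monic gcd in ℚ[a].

a + 9

By polynomial division,
  a³ + 25a² + 207a + 567 = ((1/2)a + 27/2)(2a² − 4a − 198) + (360a + 3240)
  2a² − 4a − 198 = ((1/180)a − 11/180)(360a + 3240) + (0)
Last nonzero remainder: 360a + 3240. Dividing through by 360 gives the monic gcd a + 9.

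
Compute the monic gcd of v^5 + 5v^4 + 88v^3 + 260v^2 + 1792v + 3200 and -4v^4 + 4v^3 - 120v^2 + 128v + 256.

v^2 + 32

By polynomial division,
  v^5 + 5v^4 + 88v^3 + 260v^2 + 1792v + 3200 = (-(1/4)v - 3/2)(-4v^4 + 4v^3 - 120v^2 + 128v + 256) + (64v^3 + 112v^2 + 2048v + 3584)
  -4v^4 + 4v^3 - 120v^2 + 128v + 256 = (-(1/16)v + 11/64)(64v^3 + 112v^2 + 2048v + 3584) + (-(45/4)v^2 - 360)
  64v^3 + 112v^2 + 2048v + 3584 = (-(256/45)v - 448/45)(-(45/4)v^2 - 360) + (0)
Last nonzero remainder: -(45/4)v^2 - 360. Dividing through by -45/4 gives the monic gcd v^2 + 32.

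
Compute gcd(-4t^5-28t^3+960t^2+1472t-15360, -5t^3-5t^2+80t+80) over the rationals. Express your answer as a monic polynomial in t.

t^2-16

Repeated division with remainder:
  -4t^5-28t^3+960t^2+1472t-15360 = ((4/5)t^2-(4/5)t+96/5)(-5t^3-5t^2+80t+80) + (1056t^2-16896)
  -5t^3-5t^2+80t+80 = (-(5/1056)t-5/1056)(1056t^2-16896) + (0)
Last nonzero remainder: 1056t^2-16896. Dividing through by 1056 gives the monic gcd t^2-16.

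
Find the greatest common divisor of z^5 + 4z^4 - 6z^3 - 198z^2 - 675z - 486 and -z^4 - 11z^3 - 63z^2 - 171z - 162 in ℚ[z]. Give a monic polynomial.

z^3 + 9z^2 + 45z + 81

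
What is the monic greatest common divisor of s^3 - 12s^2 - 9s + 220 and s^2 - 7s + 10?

s - 5

By polynomial division,
  s^3 - 12s^2 - 9s + 220 = (s - 5)(s^2 - 7s + 10) + (-54s + 270)
  s^2 - 7s + 10 = (-(1/54)s + 1/27)(-54s + 270) + (0)
Last nonzero remainder: -54s + 270. Dividing through by -54 gives the monic gcd s - 5.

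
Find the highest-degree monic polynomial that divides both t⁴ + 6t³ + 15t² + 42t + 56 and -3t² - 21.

By polynomial division,
  t⁴ + 6t³ + 15t² + 42t + 56 = (-(1/3)t² - 2t - 8/3)(-3t² - 21) + (0)
Last nonzero remainder: -3t² - 21. Dividing through by -3 gives the monic gcd t² + 7.

t² + 7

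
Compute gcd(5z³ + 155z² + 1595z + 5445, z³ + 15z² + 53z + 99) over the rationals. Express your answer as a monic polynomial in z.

z + 11

Euclidean algorithm in ℚ[z]:
  5z³ + 155z² + 1595z + 5445 = (5)(z³ + 15z² + 53z + 99) + (80z² + 1330z + 4950)
  z³ + 15z² + 53z + 99 = ((1/80)z − 13/640)(80z² + 1330z + 4950) + ((1161/64)z + 12771/64)
  80z² + 1330z + 4950 = ((5120/1161)z + 3200/129)((1161/64)z + 12771/64) + (0)
Last nonzero remainder: (1161/64)z + 12771/64. Dividing through by 1161/64 gives the monic gcd z + 11.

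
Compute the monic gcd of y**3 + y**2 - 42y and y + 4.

Apply the Euclidean algorithm:
  y**3 + y**2 - 42y = (y**2 - 3y - 30)(y + 4) + (120)
  y + 4 = ((1/120)y + 1/30)(120) + (0)
The last nonzero remainder is the constant 120, so the polynomials are coprime and gcd = 1.

1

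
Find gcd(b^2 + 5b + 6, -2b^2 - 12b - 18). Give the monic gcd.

b + 3

Euclidean algorithm in ℚ[b]:
  b^2 + 5b + 6 = (-1/2)(-2b^2 - 12b - 18) + (-b - 3)
  -2b^2 - 12b - 18 = (2b + 6)(-b - 3) + (0)
Last nonzero remainder: -b - 3. Dividing through by -1 gives the monic gcd b + 3.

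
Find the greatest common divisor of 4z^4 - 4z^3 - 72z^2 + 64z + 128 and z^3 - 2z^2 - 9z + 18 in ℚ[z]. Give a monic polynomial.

Apply the Euclidean algorithm:
  4z^4 - 4z^3 - 72z^2 + 64z + 128 = (4z + 4)(z^3 - 2z^2 - 9z + 18) + (-28z^2 + 28z + 56)
  z^3 - 2z^2 - 9z + 18 = (-(1/28)z + 1/28)(-28z^2 + 28z + 56) + (-8z + 16)
  -28z^2 + 28z + 56 = ((7/2)z + 7/2)(-8z + 16) + (0)
Last nonzero remainder: -8z + 16. Dividing through by -8 gives the monic gcd z - 2.

z - 2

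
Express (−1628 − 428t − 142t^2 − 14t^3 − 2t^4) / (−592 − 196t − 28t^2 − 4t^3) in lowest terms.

(22 + 4t + t^2)/(8 + 2t)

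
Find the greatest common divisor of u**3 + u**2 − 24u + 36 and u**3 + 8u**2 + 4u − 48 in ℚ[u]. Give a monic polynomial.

Euclidean algorithm in ℚ[u]:
  u**3 + u**2 − 24u + 36 = (u**3 + 8u**2 + 4u − 48) + (−7u**2 − 28u + 84)
  u**3 + 8u**2 + 4u − 48 = (−(1/7)u − 4/7)(−7u**2 − 28u + 84) + (0)
Last nonzero remainder: −7u**2 − 28u + 84. Dividing through by −7 gives the monic gcd u**2 + 4u − 12.

u**2 + 4u − 12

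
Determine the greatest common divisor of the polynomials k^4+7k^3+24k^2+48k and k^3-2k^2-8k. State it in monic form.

k

Apply the Euclidean algorithm:
  k^4+7k^3+24k^2+48k = (k+9)(k^3-2k^2-8k) + (50k^2+120k)
  k^3-2k^2-8k = ((1/50)k-11/125)(50k^2+120k) + ((64/25)k)
  50k^2+120k = ((625/32)k+375/8)((64/25)k) + (0)
Last nonzero remainder: (64/25)k. Dividing through by 64/25 gives the monic gcd k.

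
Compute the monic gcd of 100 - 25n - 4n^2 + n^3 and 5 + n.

Repeated division with remainder:
  n^3 - 4n^2 - 25n + 100 = (n^2 - 9n + 20)(n + 5) + (0)
The last nonzero remainder n + 5 is already monic.

5 + n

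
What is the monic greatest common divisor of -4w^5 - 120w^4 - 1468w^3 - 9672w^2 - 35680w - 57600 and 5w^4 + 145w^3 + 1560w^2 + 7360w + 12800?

By polynomial division,
  -4w^5 - 120w^4 - 1468w^3 - 9672w^2 - 35680w - 57600 = (-(4/5)w - 4/5)(5w^4 + 145w^3 + 1560w^2 + 7360w + 12800) + (-104w^3 - 2536w^2 - 19552w - 47360)
  5w^4 + 145w^3 + 1560w^2 + 7360w + 12800 = (-(5/104)w - 75/338)(-104w^3 - 2536w^2 - 19552w - 47360) + ((9680/169)w^2 + (9680/13)w + 387200/169)
  -104w^3 - 2536w^2 - 19552w - 47360 = (-(2197/1210)w - 12506/605)((9680/169)w^2 + (9680/13)w + 387200/169) + (0)
Last nonzero remainder: (9680/169)w^2 + (9680/13)w + 387200/169. Dividing through by 9680/169 gives the monic gcd w^2 + 13w + 40.

w^2 + 13w + 40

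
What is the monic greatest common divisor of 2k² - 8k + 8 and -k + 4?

1

Apply the Euclidean algorithm:
  2k² - 8k + 8 = (-2k)(-k + 4) + (8)
  -k + 4 = (-(1/8)k + 1/2)(8) + (0)
The last nonzero remainder is the constant 8, so the polynomials are coprime and gcd = 1.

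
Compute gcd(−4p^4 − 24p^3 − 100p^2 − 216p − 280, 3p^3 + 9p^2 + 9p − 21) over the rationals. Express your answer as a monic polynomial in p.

p^2 + 4p + 7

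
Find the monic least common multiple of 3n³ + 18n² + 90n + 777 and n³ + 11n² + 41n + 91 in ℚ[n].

By polynomial division,
  3n³ + 18n² + 90n + 777 = (3)(n³ + 11n² + 41n + 91) + (-15n² - 33n + 504)
  n³ + 11n² + 41n + 91 = (-(1/15)n - 44/75)(-15n² - 33n + 504) + ((1381/25)n + 9667/25)
  -15n² - 33n + 504 = (-(375/1381)n + 1800/1381)((1381/25)n + 9667/25) + (0)
Last nonzero remainder: (1381/25)n + 9667/25. Dividing through by 1381/25 gives the monic gcd n + 7.
Then lcm(f, g) = f·g / gcd(f, g); expanding and making the result monic gives the answer.

n⁵ + 10n⁴ + 67n³ + 457n² + 1426n + 3367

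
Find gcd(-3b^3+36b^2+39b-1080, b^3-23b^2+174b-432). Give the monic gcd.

b^2-17b+72

Repeated division with remainder:
  -3b^3+36b^2+39b-1080 = (-3)(b^3-23b^2+174b-432) + (-33b^2+561b-2376)
  b^3-23b^2+174b-432 = (-(1/33)b+2/11)(-33b^2+561b-2376) + (0)
Last nonzero remainder: -33b^2+561b-2376. Dividing through by -33 gives the monic gcd b^2-17b+72.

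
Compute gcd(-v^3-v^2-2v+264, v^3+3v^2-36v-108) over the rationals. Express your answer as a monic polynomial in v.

v-6

Apply the Euclidean algorithm:
  -v^3-v^2-2v+264 = (-1)(v^3+3v^2-36v-108) + (2v^2-38v+156)
  v^3+3v^2-36v-108 = ((1/2)v+11)(2v^2-38v+156) + (304v-1824)
  2v^2-38v+156 = ((1/152)v-13/152)(304v-1824) + (0)
Last nonzero remainder: 304v-1824. Dividing through by 304 gives the monic gcd v-6.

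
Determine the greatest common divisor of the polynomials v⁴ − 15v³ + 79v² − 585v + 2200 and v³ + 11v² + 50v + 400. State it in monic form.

v² + v + 40

Apply the Euclidean algorithm:
  v⁴ − 15v³ + 79v² − 585v + 2200 = (v − 26)(v³ + 11v² + 50v + 400) + (315v² + 315v + 12600)
  v³ + 11v² + 50v + 400 = ((1/315)v + 2/63)(315v² + 315v + 12600) + (0)
Last nonzero remainder: 315v² + 315v + 12600. Dividing through by 315 gives the monic gcd v² + v + 40.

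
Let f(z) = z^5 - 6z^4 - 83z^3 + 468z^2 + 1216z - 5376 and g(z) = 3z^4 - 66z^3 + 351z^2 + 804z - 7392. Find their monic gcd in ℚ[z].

z^3 - 11z^2 - 4z + 224

By polynomial division,
  z^5 - 6z^4 - 83z^3 + 468z^2 + 1216z - 5376 = ((1/3)z + 16/3)(3z^4 - 66z^3 + 351z^2 + 804z - 7392) + (152z^3 - 1672z^2 - 608z + 34048)
  3z^4 - 66z^3 + 351z^2 + 804z - 7392 = ((3/152)z - 33/152)(152z^3 - 1672z^2 - 608z + 34048) + (0)
Last nonzero remainder: 152z^3 - 1672z^2 - 608z + 34048. Dividing through by 152 gives the monic gcd z^3 - 11z^2 - 4z + 224.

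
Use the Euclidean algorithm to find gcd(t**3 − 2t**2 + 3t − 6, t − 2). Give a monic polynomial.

t − 2

By polynomial division,
  t**3 − 2t**2 + 3t − 6 = (t**2 + 3)(t − 2) + (0)
The last nonzero remainder t − 2 is already monic.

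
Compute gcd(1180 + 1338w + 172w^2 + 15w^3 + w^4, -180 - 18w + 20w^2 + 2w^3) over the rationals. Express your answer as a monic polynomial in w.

10 + w

Euclidean algorithm in ℚ[w]:
  w^4 + 15w^3 + 172w^2 + 1338w + 1180 = ((1/2)w + 5/2)(2w^3 + 20w^2 - 18w - 180) + (131w^2 + 1473w + 1630)
  2w^3 + 20w^2 - 18w - 180 = ((2/131)w - 326/17161)(131w^2 + 1473w + 1630) + (-(255760/17161)w - 2557600/17161)
  131w^2 + 1473w + 1630 = (-(2248091/255760)w - 2797243/255760)(-(255760/17161)w - 2557600/17161) + (0)
Last nonzero remainder: -(255760/17161)w - 2557600/17161. Dividing through by -255760/17161 gives the monic gcd w + 10.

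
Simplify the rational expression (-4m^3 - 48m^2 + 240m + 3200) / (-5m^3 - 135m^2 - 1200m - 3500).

(4m - 32)/(5m + 35)

Repeated division with remainder:
  -4m^3 - 48m^2 + 240m + 3200 = (4/5)(-5m^3 - 135m^2 - 1200m - 3500) + (60m^2 + 1200m + 6000)
  -5m^3 - 135m^2 - 1200m - 3500 = (-(1/12)m - 7/12)(60m^2 + 1200m + 6000) + (0)
Last nonzero remainder: 60m^2 + 1200m + 6000. Dividing through by 60 gives the monic gcd m^2 + 20m + 100.
Cancel m^2 + 20m + 100 from numerator and denominator to get the reduced form.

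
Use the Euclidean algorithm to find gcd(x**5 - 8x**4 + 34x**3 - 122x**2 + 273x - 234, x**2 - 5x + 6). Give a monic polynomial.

x**2 - 5x + 6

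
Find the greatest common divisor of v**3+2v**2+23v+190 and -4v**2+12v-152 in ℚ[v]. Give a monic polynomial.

v**2-3v+38

Apply the Euclidean algorithm:
  v**3+2v**2+23v+190 = (-(1/4)v-5/4)(-4v**2+12v-152) + (0)
Last nonzero remainder: -4v**2+12v-152. Dividing through by -4 gives the monic gcd v**2-3v+38.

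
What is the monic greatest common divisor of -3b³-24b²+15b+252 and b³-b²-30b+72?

b-3

Euclidean algorithm in ℚ[b]:
  -3b³-24b²+15b+252 = (-3)(b³-b²-30b+72) + (-27b²-75b+468)
  b³-b²-30b+72 = (-(1/27)b+34/243)(-27b²-75b+468) + (-(176/81)b+176/27)
  -27b²-75b+468 = ((2187/176)b+3159/44)(-(176/81)b+176/27) + (0)
Last nonzero remainder: -(176/81)b+176/27. Dividing through by -176/81 gives the monic gcd b-3.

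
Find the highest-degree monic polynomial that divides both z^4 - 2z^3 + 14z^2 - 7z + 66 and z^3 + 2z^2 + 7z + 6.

z^2 + z + 6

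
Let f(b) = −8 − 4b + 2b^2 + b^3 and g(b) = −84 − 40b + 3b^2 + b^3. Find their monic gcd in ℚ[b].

Apply the Euclidean algorithm:
  b^3 + 2b^2 − 4b − 8 = (b^3 + 3b^2 − 40b − 84) + (−b^2 + 36b + 76)
  b^3 + 3b^2 − 40b − 84 = (−b − 39)(−b^2 + 36b + 76) + (1440b + 2880)
  −b^2 + 36b + 76 = (−(1/1440)b + 19/720)(1440b + 2880) + (0)
Last nonzero remainder: 1440b + 2880. Dividing through by 1440 gives the monic gcd b + 2.

2 + b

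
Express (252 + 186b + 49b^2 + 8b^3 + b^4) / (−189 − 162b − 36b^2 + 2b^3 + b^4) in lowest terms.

By polynomial division,
  b^4 + 8b^3 + 49b^2 + 186b + 252 = (b^4 + 2b^3 − 36b^2 − 162b − 189) + (6b^3 + 85b^2 + 348b + 441)
  b^4 + 2b^3 − 36b^2 − 162b − 189 = ((1/6)b − 73/36)(6b^3 + 85b^2 + 348b + 441) + ((2821/36)b^2 + (2821/6)b + 2821/4)
  6b^3 + 85b^2 + 348b + 441 = ((216/2821)b + 252/403)((2821/36)b^2 + (2821/6)b + 2821/4) + (0)
Last nonzero remainder: (2821/36)b^2 + (2821/6)b + 2821/4. Dividing through by 2821/36 gives the monic gcd b^2 + 6b + 9.
Cancel b^2 + 6b + 9 from numerator and denominator to get the reduced form.

(28 + 2b + b^2)/(−21 − 4b + b^2)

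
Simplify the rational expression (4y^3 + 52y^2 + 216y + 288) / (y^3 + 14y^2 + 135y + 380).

Repeated division with remainder:
  4y^3 + 52y^2 + 216y + 288 = (4)(y^3 + 14y^2 + 135y + 380) + (−4y^2 − 324y − 1232)
  y^3 + 14y^2 + 135y + 380 = (−(1/4)y + 67/4)(−4y^2 − 324y − 1232) + (5254y + 21016)
  −4y^2 − 324y − 1232 = (−(2/2627)y − 154/2627)(5254y + 21016) + (0)
Last nonzero remainder: 5254y + 21016. Dividing through by 5254 gives the monic gcd y + 4.
Cancel y + 4 from numerator and denominator to get the reduced form.

(4y^2 + 36y + 72)/(y^2 + 10y + 95)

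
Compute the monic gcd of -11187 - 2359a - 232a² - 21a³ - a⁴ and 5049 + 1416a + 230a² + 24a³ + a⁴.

Euclidean algorithm in ℚ[a]:
  -a⁴ - 21a³ - 232a² - 2359a - 11187 = (-1)(a⁴ + 24a³ + 230a² + 1416a + 5049) + (3a³ - 2a² - 943a - 6138)
  a⁴ + 24a³ + 230a² + 1416a + 5049 = ((1/3)a + 74/9)(3a³ - 2a² - 943a - 6138) + ((5047/9)a² + (100940/9)a + 55517)
  3a³ - 2a² - 943a - 6138 = ((27/5047)a - 558/5047)((5047/9)a² + (100940/9)a + 55517) + (0)
Last nonzero remainder: (5047/9)a² + (100940/9)a + 55517. Dividing through by 5047/9 gives the monic gcd a² + 20a + 99.

99 + 20a + a²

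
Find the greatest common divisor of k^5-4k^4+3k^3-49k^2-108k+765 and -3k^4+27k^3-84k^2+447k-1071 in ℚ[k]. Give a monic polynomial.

Repeated division with remainder:
  k^5-4k^4+3k^3-49k^2-108k+765 = (-(1/3)k-5/3)(-3k^4+27k^3-84k^2+447k-1071) + (20k^3-40k^2+280k-1020)
  -3k^4+27k^3-84k^2+447k-1071 = (-(3/20)k+21/20)(20k^3-40k^2+280k-1020) + (0)
Last nonzero remainder: 20k^3-40k^2+280k-1020. Dividing through by 20 gives the monic gcd k^3-2k^2+14k-51.

k^3-2k^2+14k-51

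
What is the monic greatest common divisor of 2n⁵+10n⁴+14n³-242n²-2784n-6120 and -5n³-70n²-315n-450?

Repeated division with remainder:
  2n⁵+10n⁴+14n³-242n²-2784n-6120 = (-(2/5)n²+(18/5)n-28)(-5n³-70n²-315n-450) + (-1248n²-9984n-18720)
  -5n³-70n²-315n-450 = ((5/1248)n+5/208)(-1248n²-9984n-18720) + (0)
Last nonzero remainder: -1248n²-9984n-18720. Dividing through by -1248 gives the monic gcd n²+8n+15.

n²+8n+15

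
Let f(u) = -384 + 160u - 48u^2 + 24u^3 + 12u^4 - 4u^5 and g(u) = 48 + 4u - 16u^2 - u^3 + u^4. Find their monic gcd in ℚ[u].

24 - 10u - 3u^2 + u^3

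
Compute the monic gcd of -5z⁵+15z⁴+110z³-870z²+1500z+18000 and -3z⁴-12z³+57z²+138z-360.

Apply the Euclidean algorithm:
  -5z⁵+15z⁴+110z³-870z²+1500z+18000 = ((5/3)z-35/3)(-3z⁴-12z³+57z²+138z-360) + (-125z³-435z²+3710z+13800)
  -3z⁴-12z³+57z²+138z-360 = ((3/125)z+39/3125)(-125z³-435z²+3710z+13800) + (-(16632/625)z²-(149688/625)z-66528/125)
  -125z³-435z²+3710z+13800 = ((78125/16632)z-71875/2772)(-(16632/625)z²-(149688/625)z-66528/125) + (0)
Last nonzero remainder: -(16632/625)z²-(149688/625)z-66528/125. Dividing through by -16632/625 gives the monic gcd z²+9z+20.

z²+9z+20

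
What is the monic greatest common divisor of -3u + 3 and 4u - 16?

Apply the Euclidean algorithm:
  -3u + 3 = (-3/4)(4u - 16) + (-9)
  4u - 16 = (-(4/9)u + 16/9)(-9) + (0)
The last nonzero remainder is the constant -9, so the polynomials are coprime and gcd = 1.

1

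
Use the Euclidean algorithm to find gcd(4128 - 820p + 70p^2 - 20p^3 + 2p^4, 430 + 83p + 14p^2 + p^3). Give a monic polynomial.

43 + 4p + p^2

Apply the Euclidean algorithm:
  2p^4 - 20p^3 + 70p^2 - 820p + 4128 = (2p - 48)(p^3 + 14p^2 + 83p + 430) + (576p^2 + 2304p + 24768)
  p^3 + 14p^2 + 83p + 430 = ((1/576)p + 5/288)(576p^2 + 2304p + 24768) + (0)
Last nonzero remainder: 576p^2 + 2304p + 24768. Dividing through by 576 gives the monic gcd p^2 + 4p + 43.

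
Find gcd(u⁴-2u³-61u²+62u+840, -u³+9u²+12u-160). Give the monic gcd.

Repeated division with remainder:
  u⁴-2u³-61u²+62u+840 = (-u-7)(-u³+9u²+12u-160) + (14u²-14u-280)
  -u³+9u²+12u-160 = (-(1/14)u+4/7)(14u²-14u-280) + (0)
Last nonzero remainder: 14u²-14u-280. Dividing through by 14 gives the monic gcd u²-u-20.

u²-u-20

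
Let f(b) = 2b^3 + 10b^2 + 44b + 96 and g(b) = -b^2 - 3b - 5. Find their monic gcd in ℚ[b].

1

Euclidean algorithm in ℚ[b]:
  2b^3 + 10b^2 + 44b + 96 = (-2b - 4)(-b^2 - 3b - 5) + (22b + 76)
  -b^2 - 3b - 5 = (-(1/22)b + 5/242)(22b + 76) + (-795/121)
  22b + 76 = (-(2662/795)b - 9196/795)(-795/121) + (0)
The last nonzero remainder is the constant -795/121, so the polynomials are coprime and gcd = 1.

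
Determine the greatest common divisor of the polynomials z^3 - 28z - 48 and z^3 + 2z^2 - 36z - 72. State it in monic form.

z^2 - 4z - 12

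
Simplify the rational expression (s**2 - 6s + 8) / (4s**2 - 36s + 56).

By polynomial division,
  s**2 - 6s + 8 = (1/4)(4s**2 - 36s + 56) + (3s - 6)
  4s**2 - 36s + 56 = ((4/3)s - 28/3)(3s - 6) + (0)
Last nonzero remainder: 3s - 6. Dividing through by 3 gives the monic gcd s - 2.
Cancel s - 2 from numerator and denominator to get the reduced form.

(s - 4)/(4s - 28)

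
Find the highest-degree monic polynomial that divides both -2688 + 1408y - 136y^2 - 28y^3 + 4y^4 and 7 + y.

7 + y

Euclidean algorithm in ℚ[y]:
  4y^4 - 28y^3 - 136y^2 + 1408y - 2688 = (4y^3 - 56y^2 + 256y - 384)(y + 7) + (0)
The last nonzero remainder y + 7 is already monic.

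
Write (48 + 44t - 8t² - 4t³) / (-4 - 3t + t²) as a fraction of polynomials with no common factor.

Apply the Euclidean algorithm:
  -4t³ - 8t² + 44t + 48 = (-4t - 20)(t² - 3t - 4) + (-32t - 32)
  t² - 3t - 4 = (-(1/32)t + 1/8)(-32t - 32) + (0)
Last nonzero remainder: -32t - 32. Dividing through by -32 gives the monic gcd t + 1.
Cancel t + 1 from numerator and denominator to get the reduced form.

(48 - 4t - 4t²)/(-4 + t)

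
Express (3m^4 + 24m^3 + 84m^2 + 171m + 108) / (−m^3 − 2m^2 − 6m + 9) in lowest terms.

Euclidean algorithm in ℚ[m]:
  3m^4 + 24m^3 + 84m^2 + 171m + 108 = (−3m − 18)(−m^3 − 2m^2 − 6m + 9) + (30m^2 + 90m + 270)
  −m^3 − 2m^2 − 6m + 9 = (−(1/30)m + 1/30)(30m^2 + 90m + 270) + (0)
Last nonzero remainder: 30m^2 + 90m + 270. Dividing through by 30 gives the monic gcd m^2 + 3m + 9.
Cancel m^2 + 3m + 9 from numerator and denominator to get the reduced form.

(−3m^2 − 15m − 12)/(m − 1)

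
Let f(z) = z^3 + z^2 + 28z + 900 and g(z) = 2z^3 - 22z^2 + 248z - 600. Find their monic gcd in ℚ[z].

z^2 - 8z + 100

By polynomial division,
  z^3 + z^2 + 28z + 900 = (1/2)(2z^3 - 22z^2 + 248z - 600) + (12z^2 - 96z + 1200)
  2z^3 - 22z^2 + 248z - 600 = ((1/6)z - 1/2)(12z^2 - 96z + 1200) + (0)
Last nonzero remainder: 12z^2 - 96z + 1200. Dividing through by 12 gives the monic gcd z^2 - 8z + 100.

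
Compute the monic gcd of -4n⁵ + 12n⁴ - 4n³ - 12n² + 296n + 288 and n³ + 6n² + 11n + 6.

Apply the Euclidean algorithm:
  -4n⁵ + 12n⁴ - 4n³ - 12n² + 296n + 288 = (-4n² + 36n - 176)(n³ + 6n² + 11n + 6) + (672n² + 2016n + 1344)
  n³ + 6n² + 11n + 6 = ((1/672)n + 1/224)(672n² + 2016n + 1344) + (0)
Last nonzero remainder: 672n² + 2016n + 1344. Dividing through by 672 gives the monic gcd n² + 3n + 2.

n² + 3n + 2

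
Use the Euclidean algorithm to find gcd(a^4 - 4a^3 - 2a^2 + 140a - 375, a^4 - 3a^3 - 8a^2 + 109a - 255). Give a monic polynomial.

a^2 + 2a - 15

Repeated division with remainder:
  a^4 - 4a^3 - 2a^2 + 140a - 375 = (a^4 - 3a^3 - 8a^2 + 109a - 255) + (-a^3 + 6a^2 + 31a - 120)
  a^4 - 3a^3 - 8a^2 + 109a - 255 = (-a - 3)(-a^3 + 6a^2 + 31a - 120) + (41a^2 + 82a - 615)
  -a^3 + 6a^2 + 31a - 120 = (-(1/41)a + 8/41)(41a^2 + 82a - 615) + (0)
Last nonzero remainder: 41a^2 + 82a - 615. Dividing through by 41 gives the monic gcd a^2 + 2a - 15.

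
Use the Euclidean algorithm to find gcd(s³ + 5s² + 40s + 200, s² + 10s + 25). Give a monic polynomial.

s + 5

By polynomial division,
  s³ + 5s² + 40s + 200 = (s - 5)(s² + 10s + 25) + (65s + 325)
  s² + 10s + 25 = ((1/65)s + 1/13)(65s + 325) + (0)
Last nonzero remainder: 65s + 325. Dividing through by 65 gives the monic gcd s + 5.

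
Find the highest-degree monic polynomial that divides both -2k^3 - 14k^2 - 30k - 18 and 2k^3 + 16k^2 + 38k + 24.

Euclidean algorithm in ℚ[k]:
  -2k^3 - 14k^2 - 30k - 18 = (-1)(2k^3 + 16k^2 + 38k + 24) + (2k^2 + 8k + 6)
  2k^3 + 16k^2 + 38k + 24 = (k + 4)(2k^2 + 8k + 6) + (0)
Last nonzero remainder: 2k^2 + 8k + 6. Dividing through by 2 gives the monic gcd k^2 + 4k + 3.

k^2 + 4k + 3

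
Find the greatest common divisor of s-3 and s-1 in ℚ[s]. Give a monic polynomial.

1

By polynomial division,
  s-3 = (s-1) + (-2)
  s-1 = (-(1/2)s+1/2)(-2) + (0)
The last nonzero remainder is the constant -2, so the polynomials are coprime and gcd = 1.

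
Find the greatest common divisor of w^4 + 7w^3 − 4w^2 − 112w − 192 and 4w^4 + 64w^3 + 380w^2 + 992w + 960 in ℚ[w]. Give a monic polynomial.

w^3 + 11w^2 + 40w + 48

By polynomial division,
  w^4 + 7w^3 − 4w^2 − 112w − 192 = (1/4)(4w^4 + 64w^3 + 380w^2 + 992w + 960) + (−9w^3 − 99w^2 − 360w − 432)
  4w^4 + 64w^3 + 380w^2 + 992w + 960 = (−(4/9)w − 20/9)(−9w^3 − 99w^2 − 360w − 432) + (0)
Last nonzero remainder: −9w^3 − 99w^2 − 360w − 432. Dividing through by −9 gives the monic gcd w^3 + 11w^2 + 40w + 48.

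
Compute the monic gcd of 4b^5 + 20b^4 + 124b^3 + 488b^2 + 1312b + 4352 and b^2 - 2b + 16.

By polynomial division,
  4b^5 + 20b^4 + 124b^3 + 488b^2 + 1312b + 4352 = (4b^3 + 28b^2 + 116b + 272)(b^2 - 2b + 16) + (0)
The last nonzero remainder b^2 - 2b + 16 is already monic.

b^2 - 2b + 16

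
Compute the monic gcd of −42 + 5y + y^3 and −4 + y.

1

Apply the Euclidean algorithm:
  y^3 + 5y − 42 = (y^2 + 4y + 21)(y − 4) + (42)
  y − 4 = ((1/42)y − 2/21)(42) + (0)
The last nonzero remainder is the constant 42, so the polynomials are coprime and gcd = 1.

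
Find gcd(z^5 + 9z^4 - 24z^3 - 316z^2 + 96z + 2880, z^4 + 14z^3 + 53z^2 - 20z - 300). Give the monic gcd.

z^2 + 11z + 30

Euclidean algorithm in ℚ[z]:
  z^5 + 9z^4 - 24z^3 - 316z^2 + 96z + 2880 = (z - 5)(z^4 + 14z^3 + 53z^2 - 20z - 300) + (-7z^3 - 31z^2 + 296z + 1380)
  z^4 + 14z^3 + 53z^2 - 20z - 300 = (-(1/7)z - 67/49)(-7z^3 - 31z^2 + 296z + 1380) + ((2592/49)z^2 + (28512/49)z + 77760/49)
  -7z^3 - 31z^2 + 296z + 1380 = (-(343/2592)z + 1127/1296)((2592/49)z^2 + (28512/49)z + 77760/49) + (0)
Last nonzero remainder: (2592/49)z^2 + (28512/49)z + 77760/49. Dividing through by 2592/49 gives the monic gcd z^2 + 11z + 30.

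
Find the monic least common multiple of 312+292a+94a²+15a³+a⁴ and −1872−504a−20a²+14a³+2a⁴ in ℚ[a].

Apply the Euclidean algorithm:
  a⁴+15a³+94a²+292a+312 = (1/2)(2a⁴+14a³−20a²−504a−1872) + (8a³+104a²+544a+1248)
  2a⁴+14a³−20a²−504a−1872 = ((1/4)a−3/2)(8a³+104a²+544a+1248) + (0)
Last nonzero remainder: 8a³+104a²+544a+1248. Dividing through by 8 gives the monic gcd a³+13a²+68a+156.
Then lcm(f, g) = f·g / gcd(f, g); expanding and making the result monic gives the answer.

−1872−1440a−272a²+4a³+9a⁴+a⁵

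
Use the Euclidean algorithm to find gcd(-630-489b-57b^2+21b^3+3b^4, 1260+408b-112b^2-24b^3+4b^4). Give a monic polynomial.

Repeated division with remainder:
  3b^4+21b^3-57b^2-489b-630 = (3/4)(4b^4-24b^3-112b^2+408b+1260) + (39b^3+27b^2-795b-1575)
  4b^4-24b^3-112b^2+408b+1260 = ((4/39)b-116/169)(39b^3+27b^2-795b-1575) + (-(2016/169)b^2+(4032/169)b+30240/169)
  39b^3+27b^2-795b-1575 = (-(2197/672)b-845/96)(-(2016/169)b^2+(4032/169)b+30240/169) + (0)
Last nonzero remainder: -(2016/169)b^2+(4032/169)b+30240/169. Dividing through by -2016/169 gives the monic gcd b^2-2b-15.

-15-2b+b^2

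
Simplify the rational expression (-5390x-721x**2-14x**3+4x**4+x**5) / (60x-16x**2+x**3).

(539+126x+14x**2+x**3)/(-6+x)

Repeated division with remainder:
  x**5+4x**4-14x**3-721x**2-5390x = (x**2+20x+246)(x**3-16x**2+60x) + (2015x**2-20150x)
  x**3-16x**2+60x = ((1/2015)x-6/2015)(2015x**2-20150x) + (0)
Last nonzero remainder: 2015x**2-20150x. Dividing through by 2015 gives the monic gcd x**2-10x.
Cancel x**2-10x from numerator and denominator to get the reduced form.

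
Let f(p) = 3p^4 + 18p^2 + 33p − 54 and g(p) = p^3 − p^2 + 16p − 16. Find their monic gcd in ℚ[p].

Repeated division with remainder:
  3p^4 + 18p^2 + 33p − 54 = (3p + 3)(p^3 − p^2 + 16p − 16) + (−27p^2 + 33p − 6)
  p^3 − p^2 + 16p − 16 = (−(1/27)p − 2/243)(−27p^2 + 33p − 6) + ((1300/81)p − 1300/81)
  −27p^2 + 33p − 6 = (−(2187/1300)p + 243/650)((1300/81)p − 1300/81) + (0)
Last nonzero remainder: (1300/81)p − 1300/81. Dividing through by 1300/81 gives the monic gcd p − 1.

p − 1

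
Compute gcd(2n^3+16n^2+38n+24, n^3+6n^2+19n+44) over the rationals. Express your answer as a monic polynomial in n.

Apply the Euclidean algorithm:
  2n^3+16n^2+38n+24 = (2)(n^3+6n^2+19n+44) + (4n^2-64)
  n^3+6n^2+19n+44 = ((1/4)n+3/2)(4n^2-64) + (35n+140)
  4n^2-64 = ((4/35)n-16/35)(35n+140) + (0)
Last nonzero remainder: 35n+140. Dividing through by 35 gives the monic gcd n+4.

n+4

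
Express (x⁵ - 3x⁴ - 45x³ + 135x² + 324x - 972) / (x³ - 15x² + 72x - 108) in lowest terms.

Euclidean algorithm in ℚ[x]:
  x⁵ - 3x⁴ - 45x³ + 135x² + 324x - 972 = (x² + 12x + 63)(x³ - 15x² + 72x - 108) + (324x² - 2916x + 5832)
  x³ - 15x² + 72x - 108 = ((1/324)x - 1/54)(324x² - 2916x + 5832) + (0)
Last nonzero remainder: 324x² - 2916x + 5832. Dividing through by 324 gives the monic gcd x² - 9x + 18.
Cancel x² - 9x + 18 from numerator and denominator to get the reduced form.

(x³ + 6x² - 9x - 54)/(x - 6)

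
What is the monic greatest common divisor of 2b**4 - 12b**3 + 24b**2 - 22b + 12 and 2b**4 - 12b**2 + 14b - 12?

b**3 - 3b**2 + 3b - 2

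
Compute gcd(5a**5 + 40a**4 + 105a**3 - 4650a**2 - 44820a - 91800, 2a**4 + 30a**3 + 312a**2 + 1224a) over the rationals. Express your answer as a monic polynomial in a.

Euclidean algorithm in ℚ[a]:
  5a**5 + 40a**4 + 105a**3 - 4650a**2 - 44820a - 91800 = ((5/2)a - 35/2)(2a**4 + 30a**3 + 312a**2 + 1224a) + (-150a**3 - 2250a**2 - 23400a - 91800)
  2a**4 + 30a**3 + 312a**2 + 1224a = (-(1/75)a)(-150a**3 - 2250a**2 - 23400a - 91800) + (0)
Last nonzero remainder: -150a**3 - 2250a**2 - 23400a - 91800. Dividing through by -150 gives the monic gcd a**3 + 15a**2 + 156a + 612.

a**3 + 15a**2 + 156a + 612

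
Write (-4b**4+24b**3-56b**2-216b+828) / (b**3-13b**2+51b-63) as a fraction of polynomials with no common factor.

(-4b**3+12b**2-20b-276)/(b**2-10b+21)

By polynomial division,
  -4b**4+24b**3-56b**2-216b+828 = (-4b-28)(b**3-13b**2+51b-63) + (-216b**2+960b-936)
  b**3-13b**2+51b-63 = (-(1/216)b+77/1944)(-216b**2+960b-936) + ((700/81)b-700/27)
  -216b**2+960b-936 = (-(4374/175)b+6318/175)((700/81)b-700/27) + (0)
Last nonzero remainder: (700/81)b-700/27. Dividing through by 700/81 gives the monic gcd b-3.
Cancel b-3 from numerator and denominator to get the reduced form.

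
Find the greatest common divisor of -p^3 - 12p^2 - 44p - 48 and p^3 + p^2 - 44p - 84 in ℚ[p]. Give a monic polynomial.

p^2 + 8p + 12

By polynomial division,
  -p^3 - 12p^2 - 44p - 48 = (-1)(p^3 + p^2 - 44p - 84) + (-11p^2 - 88p - 132)
  p^3 + p^2 - 44p - 84 = (-(1/11)p + 7/11)(-11p^2 - 88p - 132) + (0)
Last nonzero remainder: -11p^2 - 88p - 132. Dividing through by -11 gives the monic gcd p^2 + 8p + 12.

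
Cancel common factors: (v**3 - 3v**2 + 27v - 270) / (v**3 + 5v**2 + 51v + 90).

(v - 6)/(v + 2)

By polynomial division,
  v**3 - 3v**2 + 27v - 270 = (v**3 + 5v**2 + 51v + 90) + (-8v**2 - 24v - 360)
  v**3 + 5v**2 + 51v + 90 = (-(1/8)v - 1/4)(-8v**2 - 24v - 360) + (0)
Last nonzero remainder: -8v**2 - 24v - 360. Dividing through by -8 gives the monic gcd v**2 + 3v + 45.
Cancel v**2 + 3v + 45 from numerator and denominator to get the reduced form.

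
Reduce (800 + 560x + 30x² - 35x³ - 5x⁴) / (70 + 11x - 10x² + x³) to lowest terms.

Euclidean algorithm in ℚ[x]:
  -5x⁴ - 35x³ + 30x² + 560x + 800 = (-5x - 85)(x³ - 10x² + 11x + 70) + (-765x² + 1845x + 6750)
  x³ - 10x² + 11x + 70 = (-(1/765)x + 43/4335)(-765x² + 1845x + 6750) + ((440/289)x + 880/289)
  -765x² + 1845x + 6750 = (-(44217/88)x + 195075/88)((440/289)x + 880/289) + (0)
Last nonzero remainder: (440/289)x + 880/289. Dividing through by 440/289 gives the monic gcd x + 2.
Cancel x + 2 from numerator and denominator to get the reduced form.

(400 + 80x - 25x² - 5x³)/(35 - 12x + x²)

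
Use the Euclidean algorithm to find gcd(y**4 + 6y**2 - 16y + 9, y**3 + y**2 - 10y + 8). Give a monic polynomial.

y - 1

Apply the Euclidean algorithm:
  y**4 + 6y**2 - 16y + 9 = (y - 1)(y**3 + y**2 - 10y + 8) + (17y**2 - 34y + 17)
  y**3 + y**2 - 10y + 8 = ((1/17)y + 3/17)(17y**2 - 34y + 17) + (-5y + 5)
  17y**2 - 34y + 17 = (-(17/5)y + 17/5)(-5y + 5) + (0)
Last nonzero remainder: -5y + 5. Dividing through by -5 gives the monic gcd y - 1.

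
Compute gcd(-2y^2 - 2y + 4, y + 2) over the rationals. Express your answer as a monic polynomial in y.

y + 2

Repeated division with remainder:
  -2y^2 - 2y + 4 = (-2y + 2)(y + 2) + (0)
The last nonzero remainder y + 2 is already monic.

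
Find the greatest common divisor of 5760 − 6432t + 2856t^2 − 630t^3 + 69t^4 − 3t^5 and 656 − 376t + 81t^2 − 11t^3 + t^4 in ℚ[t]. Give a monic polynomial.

16 − 8t + t^2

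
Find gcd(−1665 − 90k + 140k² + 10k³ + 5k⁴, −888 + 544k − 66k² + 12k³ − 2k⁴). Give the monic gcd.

Apply the Euclidean algorithm:
  5k⁴ + 10k³ + 140k² − 90k − 1665 = (−5/2)(−2k⁴ + 12k³ − 66k² + 544k − 888) + (40k³ − 25k² + 1270k − 3885)
  −2k⁴ + 12k³ − 66k² + 544k − 888 = (−(1/20)k + 43/160)(40k³ − 25k² + 1270k − 3885) + ((135/32)k² + (135/16)k + 4995/32)
  40k³ − 25k² + 1270k − 3885 = ((256/27)k − 224/9)((135/32)k² + (135/16)k + 4995/32) + (0)
Last nonzero remainder: (135/32)k² + (135/16)k + 4995/32. Dividing through by 135/32 gives the monic gcd k² + 2k + 37.

37 + 2k + k²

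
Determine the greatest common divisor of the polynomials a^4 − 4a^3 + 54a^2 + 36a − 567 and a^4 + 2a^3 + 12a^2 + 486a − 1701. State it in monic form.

Euclidean algorithm in ℚ[a]:
  a^4 − 4a^3 + 54a^2 + 36a − 567 = (a^4 + 2a^3 + 12a^2 + 486a − 1701) + (−6a^3 + 42a^2 − 450a + 1134)
  a^4 + 2a^3 + 12a^2 + 486a − 1701 = (−(1/6)a − 3/2)(−6a^3 + 42a^2 − 450a + 1134) + (0)
Last nonzero remainder: −6a^3 + 42a^2 − 450a + 1134. Dividing through by −6 gives the monic gcd a^3 − 7a^2 + 75a − 189.

a^3 − 7a^2 + 75a − 189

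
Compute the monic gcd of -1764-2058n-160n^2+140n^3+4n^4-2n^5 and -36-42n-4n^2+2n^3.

-18-21n-2n^2+n^3

By polynomial division,
  -2n^5+4n^4+140n^3-160n^2-2058n-1764 = (-n^2+49)(2n^3-4n^2-42n-36) + (0)
Last nonzero remainder: 2n^3-4n^2-42n-36. Dividing through by 2 gives the monic gcd n^3-2n^2-21n-18.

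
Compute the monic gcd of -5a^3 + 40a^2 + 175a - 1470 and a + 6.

a + 6

By polynomial division,
  -5a^3 + 40a^2 + 175a - 1470 = (-5a^2 + 70a - 245)(a + 6) + (0)
The last nonzero remainder a + 6 is already monic.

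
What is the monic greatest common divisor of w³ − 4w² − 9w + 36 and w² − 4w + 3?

Repeated division with remainder:
  w³ − 4w² − 9w + 36 = (w)(w² − 4w + 3) + (−12w + 36)
  w² − 4w + 3 = (−(1/12)w + 1/12)(−12w + 36) + (0)
Last nonzero remainder: −12w + 36. Dividing through by −12 gives the monic gcd w − 3.

w − 3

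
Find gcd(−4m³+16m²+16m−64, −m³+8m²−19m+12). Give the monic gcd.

m−4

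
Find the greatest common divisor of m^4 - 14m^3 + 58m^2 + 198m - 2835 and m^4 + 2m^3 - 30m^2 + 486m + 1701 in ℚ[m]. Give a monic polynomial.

Repeated division with remainder:
  m^4 - 14m^3 + 58m^2 + 198m - 2835 = (m^4 + 2m^3 - 30m^2 + 486m + 1701) + (-16m^3 + 88m^2 - 288m - 4536)
  m^4 + 2m^3 - 30m^2 + 486m + 1701 = (-(1/16)m - 15/32)(-16m^3 + 88m^2 - 288m - 4536) + (-(27/4)m^2 + (135/2)m - 1701/4)
  -16m^3 + 88m^2 - 288m - 4536 = ((64/27)m + 32/3)(-(27/4)m^2 + (135/2)m - 1701/4) + (0)
Last nonzero remainder: -(27/4)m^2 + (135/2)m - 1701/4. Dividing through by -27/4 gives the monic gcd m^2 - 10m + 63.

m^2 - 10m + 63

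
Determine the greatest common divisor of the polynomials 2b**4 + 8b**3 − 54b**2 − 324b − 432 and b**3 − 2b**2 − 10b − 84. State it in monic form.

Repeated division with remainder:
  2b**4 + 8b**3 − 54b**2 − 324b − 432 = (2b + 12)(b**3 − 2b**2 − 10b − 84) + (−10b**2 − 36b + 576)
  b**3 − 2b**2 − 10b − 84 = (−(1/10)b + 14/25)(−10b**2 − 36b + 576) + ((1694/25)b − 10164/25)
  −10b**2 − 36b + 576 = (−(125/847)b − 1200/847)((1694/25)b − 10164/25) + (0)
Last nonzero remainder: (1694/25)b − 10164/25. Dividing through by 1694/25 gives the monic gcd b − 6.

b − 6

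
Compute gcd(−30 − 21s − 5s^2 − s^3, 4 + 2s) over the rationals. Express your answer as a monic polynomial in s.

By polynomial division,
  −s^3 − 5s^2 − 21s − 30 = (−(1/2)s^2 − (3/2)s − 15/2)(2s + 4) + (0)
Last nonzero remainder: 2s + 4. Dividing through by 2 gives the monic gcd s + 2.

2 + s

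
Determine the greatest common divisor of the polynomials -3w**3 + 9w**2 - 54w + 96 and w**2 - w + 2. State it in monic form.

1

By polynomial division,
  -3w**3 + 9w**2 - 54w + 96 = (-3w + 6)(w**2 - w + 2) + (-42w + 84)
  w**2 - w + 2 = (-(1/42)w - 1/42)(-42w + 84) + (4)
  -42w + 84 = (-(21/2)w + 21)(4) + (0)
The last nonzero remainder is the constant 4, so the polynomials are coprime and gcd = 1.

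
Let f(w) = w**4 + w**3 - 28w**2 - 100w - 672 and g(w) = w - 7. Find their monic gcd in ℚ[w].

w - 7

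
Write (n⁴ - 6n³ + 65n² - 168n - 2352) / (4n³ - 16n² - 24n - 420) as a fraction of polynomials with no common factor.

(n³ + n² + 72n + 336)/(4n² + 12n + 60)

By polynomial division,
  n⁴ - 6n³ + 65n² - 168n - 2352 = ((1/4)n - 1/2)(4n³ - 16n² - 24n - 420) + (63n² - 75n - 2562)
  4n³ - 16n² - 24n - 420 = ((4/63)n - 236/1323)(63n² - 75n - 2562) + ((55252/441)n - 55252/63)
  63n² - 75n - 2562 = ((27783/55252)n + 80703/27626)((55252/441)n - 55252/63) + (0)
Last nonzero remainder: (55252/441)n - 55252/63. Dividing through by 55252/441 gives the monic gcd n - 7.
Cancel n - 7 from numerator and denominator to get the reduced form.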